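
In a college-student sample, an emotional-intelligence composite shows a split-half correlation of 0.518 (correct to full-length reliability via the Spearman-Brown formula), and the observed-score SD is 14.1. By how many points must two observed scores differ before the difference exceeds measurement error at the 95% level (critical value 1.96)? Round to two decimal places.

Spearman-Brown: r = 2(0.518) / (1 + 0.518) = 1.03600 / 1.51800 ≃ 0.68248
SEM = 14.10000×√(1 − 0.68248) ≃ 7.94523
Standard error of the difference = 7.94523·√2 ≃ 11.23626
Minimum reliable difference = 1.96 × SE_diff ≃ 1.96 × 11.23626 ≃ 22.02307

22.02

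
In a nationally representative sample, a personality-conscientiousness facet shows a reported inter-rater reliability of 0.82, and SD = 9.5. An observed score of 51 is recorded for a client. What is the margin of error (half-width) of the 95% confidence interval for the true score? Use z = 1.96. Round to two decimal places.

7.90

SEM = 9.5000*√(1 − 0.8200) ≃ 4.0305
Half-width = 1.96*4.0305 ≃ 7.8998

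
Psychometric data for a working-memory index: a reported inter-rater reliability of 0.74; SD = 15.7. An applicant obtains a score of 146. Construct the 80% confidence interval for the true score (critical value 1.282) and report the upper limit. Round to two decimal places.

156.26

The standard error of measurement is 15.700·√(1 − 0.740) ≈ 15.700·0.510 ≈ 8.005.
1.282 · SEM ≈ 10.263
Upper bound: 146 + 10.263 = 156.263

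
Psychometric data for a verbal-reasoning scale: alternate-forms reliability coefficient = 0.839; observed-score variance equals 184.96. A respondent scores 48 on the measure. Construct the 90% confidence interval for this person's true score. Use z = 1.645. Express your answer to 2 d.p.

SD = √184.96 = 13.6000
SEM = 13.6000*√(1 − 0.8390) ≃ 5.4570
Half-width = 1.645*5.4570 ≃ 8.9767
CI = 48 ± 8.9767 → [39.0233, 56.9767]

[39.02, 56.98]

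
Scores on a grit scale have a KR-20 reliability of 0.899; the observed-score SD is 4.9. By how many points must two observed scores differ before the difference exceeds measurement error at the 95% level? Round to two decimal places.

4.32

SEM = 4.900·√(1 − 0.899) ≈ 1.557
Standard error of the difference = 1.557·√2 ≈ 2.202
Minimum reliable difference = 1.96 · SE_diff ≈ 1.96 · 2.202 ≈ 4.316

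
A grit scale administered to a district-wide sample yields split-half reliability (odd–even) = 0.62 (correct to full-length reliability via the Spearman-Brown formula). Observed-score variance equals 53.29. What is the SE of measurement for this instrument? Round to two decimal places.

3.54

SD = √53.29 = 7.3000
Full-length reliability (Spearman-Brown) = 2(0.62)/(1+0.62) ≈ 0.7654
The standard error of measurement is 7.3000·√(1 − 0.7654) ≈ 7.3000·0.4843 ≈ 3.5356.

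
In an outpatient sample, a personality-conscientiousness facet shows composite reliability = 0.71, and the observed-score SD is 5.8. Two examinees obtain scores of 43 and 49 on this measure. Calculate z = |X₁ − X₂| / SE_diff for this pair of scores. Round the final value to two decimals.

SEM = 5.800×√(1 − 0.710) ≈ 3.123
SE_diff = SEM × √2 ≈ 3.123 × 1.414 ≈ 4.417
z = 6 / 4.417 ≈ 1.358

1.36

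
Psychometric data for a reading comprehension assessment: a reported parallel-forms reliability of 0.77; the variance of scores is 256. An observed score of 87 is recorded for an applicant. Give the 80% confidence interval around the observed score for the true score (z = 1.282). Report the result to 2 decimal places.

SD = √256 ≈ 16.00000
SEM = 16.00000 · √(1 − 0.77000) = 16.00000 · √0.23000 ≈ 16.00000 · 0.47958 ≈ 7.67333
1.282 · SEM ≈ 9.83721
Interval: (77.16279, 96.83721)

[77.16, 96.84]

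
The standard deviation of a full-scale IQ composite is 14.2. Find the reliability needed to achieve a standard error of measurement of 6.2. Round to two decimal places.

0.81

Required reliability = 1 − (SEM/SD)² = 1 − 0.1906 ≈ 0.8094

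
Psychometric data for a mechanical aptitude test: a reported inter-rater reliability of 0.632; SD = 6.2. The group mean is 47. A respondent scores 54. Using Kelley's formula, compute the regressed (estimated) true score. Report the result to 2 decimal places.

51.42

T̂ = r·X + (1 − r)·M = 0.6320×54 + 0.3680×47 = 34.1280 + 17.2960 ≈ 51.4240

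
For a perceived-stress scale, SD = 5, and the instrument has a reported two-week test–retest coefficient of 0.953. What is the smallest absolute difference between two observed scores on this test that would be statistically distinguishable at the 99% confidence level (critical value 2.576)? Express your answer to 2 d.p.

3.95

SEM = 5.00000 × √(1 − 0.95300) = 5.00000 × √0.04700 ≈ 5.00000 × 0.21679 ≈ 1.08397
SE_diff = √2 × SEM ≈ 1.53297
Smallest detectable difference = 2.576×1.53297 ≈ 3.94893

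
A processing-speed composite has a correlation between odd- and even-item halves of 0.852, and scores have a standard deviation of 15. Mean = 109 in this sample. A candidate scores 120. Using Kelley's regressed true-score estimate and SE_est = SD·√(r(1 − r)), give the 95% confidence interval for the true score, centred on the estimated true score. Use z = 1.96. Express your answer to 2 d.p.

[111.15, 127.09]

r_full = 2·0.852 / (1 + 0.852) ≈ 0.9201
T̂ = 0.9201(120) + 0.0799(109) ≈ 119.1210
SE_est = SD × √(r(1 − r)) = 15.0000 × √0.0735 ≈ 15.0000 × 0.2712 ≈ 4.0674
CI = 119.1210 ± 1.96 × 4.0674 → [111.1489, 127.0930]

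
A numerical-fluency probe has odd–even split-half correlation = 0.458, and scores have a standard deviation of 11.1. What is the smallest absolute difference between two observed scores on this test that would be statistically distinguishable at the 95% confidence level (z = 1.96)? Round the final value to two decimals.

18.76

r_full = 2·0.458 / (1 + 0.458) ≈ 0.628
SEM = 11.100 * √(1 − 0.628) = 11.100 * √0.372 ≈ 11.100 * 0.610 ≈ 6.768
SE_diff = √2 * SEM ≈ 9.571
Smallest detectable difference = 1.96*9.571 ≈ 18.759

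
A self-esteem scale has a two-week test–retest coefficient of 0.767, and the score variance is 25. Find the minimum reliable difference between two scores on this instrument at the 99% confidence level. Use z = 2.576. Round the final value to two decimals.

8.79

σ = 25^(1/2) = 5.000
The standard error of measurement is 5.000*√(1 − 0.767) ≃ 5.000*0.483 ≃ 2.414.
Standard error of the difference = 2.414·√2 ≃ 3.413
Smallest detectable difference = 2.576*3.413 ≃ 8.792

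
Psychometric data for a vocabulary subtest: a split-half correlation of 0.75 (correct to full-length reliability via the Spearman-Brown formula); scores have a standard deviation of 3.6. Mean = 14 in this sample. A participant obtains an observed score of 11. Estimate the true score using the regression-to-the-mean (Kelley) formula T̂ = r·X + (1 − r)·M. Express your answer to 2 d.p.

Spearman-Brown: r = 2(0.75) / (1 + 0.75) = 1.5000 / 1.7500 ≃ 0.8571
T̂ = 0.8571(11) + 0.1429(14) ≃ 11.4286

11.43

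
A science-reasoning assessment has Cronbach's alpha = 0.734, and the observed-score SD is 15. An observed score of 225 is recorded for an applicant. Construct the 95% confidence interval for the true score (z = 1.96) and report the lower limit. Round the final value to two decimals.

209.84

SEM = 15.000*√(1 − 0.734) ≈ 7.736
Half-width = 1.96*7.736 ≈ 15.163
Lower bound: 225 − 15.163 = 209.837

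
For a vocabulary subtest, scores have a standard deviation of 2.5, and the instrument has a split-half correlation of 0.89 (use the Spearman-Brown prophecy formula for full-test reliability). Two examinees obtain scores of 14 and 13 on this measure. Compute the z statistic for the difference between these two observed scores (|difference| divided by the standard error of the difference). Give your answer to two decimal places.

r_full = 2·0.89 / (1 + 0.89) ≈ 0.942
SEM = 2.500*√(1 − 0.942) ≈ 0.603
SE_diff = SEM * √2 ≈ 0.603 * 1.414 ≈ 0.853
z = |14 − 13| / 0.853 = 1 / 0.853 ≈ 1.172

1.17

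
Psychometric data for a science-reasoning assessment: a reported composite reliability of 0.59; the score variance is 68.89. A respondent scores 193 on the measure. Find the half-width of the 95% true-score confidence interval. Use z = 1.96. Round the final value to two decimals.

10.42

σ = 68.89^(1/2) = 8.300
SEM = 8.300 × √(1 − 0.590) = 8.300 × √0.410 ≈ 8.300 × 0.640 ≈ 5.315
1.96 × SEM ≈ 10.417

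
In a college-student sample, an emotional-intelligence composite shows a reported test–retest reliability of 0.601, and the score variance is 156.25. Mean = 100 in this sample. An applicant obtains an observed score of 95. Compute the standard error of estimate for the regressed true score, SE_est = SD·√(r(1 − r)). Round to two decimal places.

6.12

SD = √156.25 ≃ 12.5000
SE_est = SD * √(r(1 − r)) = 12.5000 * √0.2398 ≃ 12.5000 * 0.4897 ≃ 6.1212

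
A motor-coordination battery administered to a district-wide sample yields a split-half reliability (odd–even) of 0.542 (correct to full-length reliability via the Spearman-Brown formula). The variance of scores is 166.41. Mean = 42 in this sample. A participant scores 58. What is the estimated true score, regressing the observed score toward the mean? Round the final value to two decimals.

r_full = 2·0.542 / (1 + 0.542) ≈ 0.7030
T̂ = r·X + (1 − r)·M = 0.7030·58 + 0.2970·42 ≈ 40.7730 + 12.4747 ≈ 53.2477

53.25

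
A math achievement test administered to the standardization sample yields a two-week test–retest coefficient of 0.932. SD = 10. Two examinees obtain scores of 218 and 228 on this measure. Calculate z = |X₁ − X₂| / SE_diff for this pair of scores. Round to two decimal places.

2.71

SEM = 10.0000 * √(1 − 0.9320) = 10.0000 * √0.0680 ≈ 10.0000 * 0.2608 ≈ 2.6077
SE_diff = √2 * SEM ≈ 3.6878
z = |218 − 228| / 3.6878 = 10 / 3.6878 ≈ 2.7116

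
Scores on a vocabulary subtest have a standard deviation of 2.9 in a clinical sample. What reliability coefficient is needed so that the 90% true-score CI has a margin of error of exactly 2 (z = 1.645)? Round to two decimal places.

0.82

SEM needed = half-width / z = 2/1.645 ≃ 1.21581
Required reliability = 1 − (SEM/SD)² = 1 − 0.17576 ≃ 0.82424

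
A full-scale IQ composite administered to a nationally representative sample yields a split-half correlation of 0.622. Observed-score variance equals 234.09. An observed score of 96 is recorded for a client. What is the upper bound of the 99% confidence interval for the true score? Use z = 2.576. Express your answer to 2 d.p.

115.03

SD = √234.09 = 15.3000
Full-length reliability (Spearman-Brown) = 2(0.622)/(1+0.622) ≃ 0.7670
SEM = 15.3000 × √(1 − 0.7670) = 15.3000 × √0.2330 ≃ 15.3000 × 0.4827 ≃ 7.3860
Half-width = 2.576×7.3860 ≃ 19.0265
Upper limit = 96 + 19.0265 ≃ 115.0265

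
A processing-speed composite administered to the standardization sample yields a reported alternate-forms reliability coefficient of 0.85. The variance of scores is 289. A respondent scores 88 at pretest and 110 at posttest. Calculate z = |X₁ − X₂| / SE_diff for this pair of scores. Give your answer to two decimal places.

σ = 289^(1/2) = 17.00000
SEM = 17.00000 · √(1 − 0.85000) = 17.00000 · √0.15000 ≈ 17.00000 · 0.38730 ≈ 6.58407
Standard error of the difference = 6.58407·√2 ≈ 9.31128
z = |88 − 110| / 9.31128 = 22 / 9.31128 ≈ 2.36272

2.36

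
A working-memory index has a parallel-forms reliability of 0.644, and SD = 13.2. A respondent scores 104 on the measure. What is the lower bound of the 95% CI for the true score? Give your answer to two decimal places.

88.56

SEM = 13.20000 × √(1 − 0.64400) = 13.20000 × √0.35600 ≈ 13.20000 × 0.59666 ≈ 7.87588
Margin = 1.96 × 7.87588 ≈ 15.43672
Lower bound: 104 − 15.43672 = 88.56328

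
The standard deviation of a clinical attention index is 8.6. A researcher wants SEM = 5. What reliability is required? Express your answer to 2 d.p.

Required reliability = 1 − (SEM/SD)² = 1 − 0.3380 ≈ 0.6620

0.66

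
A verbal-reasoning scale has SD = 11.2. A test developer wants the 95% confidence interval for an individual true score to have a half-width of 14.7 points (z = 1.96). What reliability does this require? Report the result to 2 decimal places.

Required SEM = 14.7 / 1.96 ≈ 7.500
Required reliability = 1 − (SEM/SD)² = 1 − 0.448 ≈ 0.552

0.55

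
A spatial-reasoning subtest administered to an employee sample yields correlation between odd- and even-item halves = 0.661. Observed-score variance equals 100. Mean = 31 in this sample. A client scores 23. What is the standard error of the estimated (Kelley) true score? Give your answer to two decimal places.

σ = 100^(1/2) = 10.000
Spearman-Brown: r = 2(0.661) / (1 + 0.661) = 1.322 / 1.661 ≃ 0.796
SE_est = SD · √(r(1 − r)) = 10.000 · √0.162 ≃ 10.000 · 0.403 ≃ 4.030

4.03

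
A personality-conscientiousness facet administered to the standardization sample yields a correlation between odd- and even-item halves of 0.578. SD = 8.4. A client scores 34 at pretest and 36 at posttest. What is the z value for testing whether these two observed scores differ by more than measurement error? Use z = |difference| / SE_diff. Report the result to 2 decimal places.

Full-length reliability (Spearman-Brown) = 2(0.578)/(1+0.578) ≈ 0.7326
The standard error of measurement is 8.4000×√(1 − 0.7326) ≈ 8.4000×0.5171 ≈ 4.3439.
Standard error of the difference = 4.3439·√2 ≈ 6.1432
z = |34 − 36| / 6.1432 = 2 / 6.1432 ≈ 0.3256

0.33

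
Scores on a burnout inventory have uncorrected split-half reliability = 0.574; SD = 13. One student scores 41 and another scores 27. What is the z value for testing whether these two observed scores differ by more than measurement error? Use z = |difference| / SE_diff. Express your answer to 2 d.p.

1.46

Full-length reliability (Spearman-Brown) = 2(0.574)/(1+0.574) ≈ 0.7294
SEM = 13.0000 · √(1 − 0.7294) = 13.0000 · √0.2706 ≈ 13.0000 · 0.5202 ≈ 6.7631
Standard error of the difference = 6.7631·√2 ≈ 9.5645
z = 14 / 9.5645 ≈ 1.4638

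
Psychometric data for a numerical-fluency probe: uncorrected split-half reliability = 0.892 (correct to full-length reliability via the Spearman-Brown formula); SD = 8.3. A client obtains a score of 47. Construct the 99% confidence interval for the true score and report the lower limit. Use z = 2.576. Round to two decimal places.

Full-length reliability (Spearman-Brown) = 2(0.892)/(1+0.892) ≈ 0.94292
SEM = 8.30000 × √(1 − 0.94292) = 8.30000 × √0.05708 ≈ 8.30000 × 0.23892 ≈ 1.98303
2.576 × SEM ≈ 5.10829
Lower bound: 47 − 5.10829 = 41.89171

41.89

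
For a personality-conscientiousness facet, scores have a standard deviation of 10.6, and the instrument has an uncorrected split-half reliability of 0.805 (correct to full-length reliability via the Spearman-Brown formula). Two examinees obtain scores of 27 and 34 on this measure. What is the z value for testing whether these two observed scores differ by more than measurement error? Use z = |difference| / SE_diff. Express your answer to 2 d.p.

1.42

r_full = 2·0.805 / (1 + 0.805) ≃ 0.8920
SEM = 10.6000 · √(1 − 0.8920) = 10.6000 · √0.1080 ≃ 10.6000 · 0.3287 ≃ 3.4841
SE_diff = √2 · SEM ≃ 4.9272
z = |27 − 34| / 4.9272 = 7 / 4.9272 ≃ 1.4207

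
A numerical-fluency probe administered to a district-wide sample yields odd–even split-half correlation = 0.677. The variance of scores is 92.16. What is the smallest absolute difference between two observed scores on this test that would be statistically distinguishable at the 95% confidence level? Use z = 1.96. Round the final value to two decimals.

11.68

σ = 92.16^(1/2) = 9.600
r_full = 2·0.677 / (1 + 0.677) ≃ 0.807
SEM = 9.600 * √(1 − 0.807) = 9.600 * √0.193 ≃ 9.600 * 0.439 ≃ 4.213
Standard error of the difference = 4.213·√2 ≃ 5.958
Minimum reliable difference = 1.96 * SE_diff ≃ 1.96 * 5.958 ≃ 11.678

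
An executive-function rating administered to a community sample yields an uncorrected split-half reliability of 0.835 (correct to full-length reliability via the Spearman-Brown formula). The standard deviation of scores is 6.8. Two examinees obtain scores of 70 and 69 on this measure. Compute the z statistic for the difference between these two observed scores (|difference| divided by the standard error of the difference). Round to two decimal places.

r_full = 2·0.835 / (1 + 0.835) ≈ 0.91008
SEM = 6.80000 * √(1 − 0.91008) = 6.80000 * √0.08992 ≈ 6.80000 * 0.29986 ≈ 2.03907
SE_diff = √2 * SEM ≈ 2.88369
z = |70 − 69| / 2.88369 = 1 / 2.88369 ≈ 0.34678

0.35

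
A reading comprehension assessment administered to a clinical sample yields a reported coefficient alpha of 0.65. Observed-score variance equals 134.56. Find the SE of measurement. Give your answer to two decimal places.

SD = √134.56 ≈ 11.60000
The standard error of measurement is 11.60000·√(1 − 0.65000) ≈ 11.60000·0.59161 ≈ 6.86265.

6.86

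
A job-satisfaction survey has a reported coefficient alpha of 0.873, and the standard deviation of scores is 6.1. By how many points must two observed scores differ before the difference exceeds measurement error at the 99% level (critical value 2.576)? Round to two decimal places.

7.92

SEM = 6.10000 · √(1 − 0.87300) = 6.10000 · √0.12700 ≃ 6.10000 · 0.35637 ≃ 2.17386
SE_diff = SEM · √2 ≃ 2.17386 · 1.41421 ≃ 3.07430
Minimum reliable difference = 2.576 · SE_diff ≃ 2.576 · 3.07430 ≃ 7.91940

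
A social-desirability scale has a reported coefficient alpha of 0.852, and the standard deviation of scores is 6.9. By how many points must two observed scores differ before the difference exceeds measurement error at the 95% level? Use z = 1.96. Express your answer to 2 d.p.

7.36

SEM = 6.90000 × √(1 − 0.85200) = 6.90000 × √0.14800 ≈ 6.90000 × 0.38471 ≈ 2.65448
SE_diff = SEM × √2 ≈ 2.65448 × 1.41421 ≈ 3.75401
Minimum reliable difference = 1.96 × SE_diff ≈ 1.96 × 3.75401 ≈ 7.35785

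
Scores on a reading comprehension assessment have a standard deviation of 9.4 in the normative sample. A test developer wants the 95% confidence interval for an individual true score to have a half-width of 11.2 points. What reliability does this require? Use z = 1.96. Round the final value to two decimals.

0.63

Required SEM = 11.2 / 1.96 ≈ 5.7143
r = 1 − (5.7143/9.4)² ≈ 1 − 0.3695 ≈ 0.6305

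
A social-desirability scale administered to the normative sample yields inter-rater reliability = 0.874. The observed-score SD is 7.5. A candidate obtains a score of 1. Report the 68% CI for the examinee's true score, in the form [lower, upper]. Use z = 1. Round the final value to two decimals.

[-1.66, 3.66]

SEM = 7.50000·√(1 − 0.87400) ≈ 2.66224
Margin = 1 · 2.66224 ≈ 2.66224
Interval: (-1.66224, 3.66224)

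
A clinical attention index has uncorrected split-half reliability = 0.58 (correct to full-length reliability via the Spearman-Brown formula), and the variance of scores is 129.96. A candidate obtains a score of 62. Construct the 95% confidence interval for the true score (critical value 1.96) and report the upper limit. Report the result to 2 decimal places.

SD = √129.96 = 11.40000
Spearman-Brown: r = 2(0.58) / (1 + 0.58) = 1.16000 / 1.58000 ≈ 0.73418
SEM = 11.40000·√(1 − 0.73418) ≈ 5.87761
Margin = 1.96 · 5.87761 ≈ 11.52012
Upper bound: 62 + 11.52012 = 73.52012

73.52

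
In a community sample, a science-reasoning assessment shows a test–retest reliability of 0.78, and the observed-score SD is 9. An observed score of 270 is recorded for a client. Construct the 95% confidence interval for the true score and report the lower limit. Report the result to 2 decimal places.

261.73

SEM = 9.0000 × √(1 − 0.7800) = 9.0000 × √0.2200 ≃ 9.0000 × 0.4690 ≃ 4.2214
Margin = 1.96 × 4.2214 ≃ 8.2739
Lower limit = 270 − 8.2739 ≃ 261.7261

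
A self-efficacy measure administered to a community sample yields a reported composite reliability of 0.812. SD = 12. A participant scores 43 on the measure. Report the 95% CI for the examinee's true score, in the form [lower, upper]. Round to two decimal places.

SEM = 12.0000 * √(1 − 0.8120) = 12.0000 * √0.1880 ≃ 12.0000 * 0.4336 ≃ 5.2031
Margin = 1.96 * 5.2031 ≃ 10.1980
CI = 43 ± 10.1980 → [32.8020, 53.1980]

[32.80, 53.20]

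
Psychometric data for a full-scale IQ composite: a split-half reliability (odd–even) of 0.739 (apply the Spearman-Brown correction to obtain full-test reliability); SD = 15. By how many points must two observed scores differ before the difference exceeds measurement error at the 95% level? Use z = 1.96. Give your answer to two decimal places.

r_full = 2·0.739 / (1 + 0.739) ≈ 0.8499
The standard error of measurement is 15.0000·√(1 − 0.8499) ≈ 15.0000·0.3874 ≈ 5.8111.
Standard error of the difference = 5.8111·√2 ≈ 8.2182
Minimum reliable difference = 1.96 · SE_diff ≈ 1.96 · 8.2182 ≈ 16.1077

16.11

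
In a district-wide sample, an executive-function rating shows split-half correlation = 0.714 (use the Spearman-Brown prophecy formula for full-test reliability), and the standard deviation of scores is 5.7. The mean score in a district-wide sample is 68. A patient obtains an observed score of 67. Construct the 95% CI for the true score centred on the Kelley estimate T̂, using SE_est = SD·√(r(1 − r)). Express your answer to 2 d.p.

[63.00, 71.33]

Spearman-Brown: r = 2(0.714) / (1 + 0.714) = 1.42800 / 1.71400 ≈ 0.83314
T̂ = 0.83314(67) + 0.16686(68) ≈ 67.16686
SE_est = 5.70000·√[r(1 − r)] ≈ 2.12526
95% CI: 67.16686 ± 4.16550 ≈ (63.00136, 71.33236)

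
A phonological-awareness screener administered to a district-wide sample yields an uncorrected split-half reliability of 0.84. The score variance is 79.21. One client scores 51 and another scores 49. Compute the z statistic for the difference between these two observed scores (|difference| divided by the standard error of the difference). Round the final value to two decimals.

σ = 79.21^(1/2) = 8.90000
Spearman-Brown: r = 2(0.84) / (1 + 0.84) = 1.68000 / 1.84000 ≈ 0.91304
SEM = 8.90000*√(1 − 0.91304) ≈ 2.62447
SE_diff = √2 * SEM ≈ 3.71156
z = 2 / 3.71156 ≈ 0.53886

0.54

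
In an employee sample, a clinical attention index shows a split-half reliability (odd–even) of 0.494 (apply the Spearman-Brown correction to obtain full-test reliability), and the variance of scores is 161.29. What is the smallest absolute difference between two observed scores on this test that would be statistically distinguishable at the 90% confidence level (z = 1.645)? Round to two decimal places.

σ = 161.29^(1/2) = 12.7000
Spearman-Brown: r = 2(0.494) / (1 + 0.494) = 0.9880 / 1.4940 ≃ 0.6613
The standard error of measurement is 12.7000×√(1 − 0.6613) ≃ 12.7000×0.5820 ≃ 7.3910.
SE_diff = SEM × √2 ≃ 7.3910 × 1.4142 ≃ 10.4525
Smallest detectable difference = 1.645×10.4525 ≃ 17.1943

17.19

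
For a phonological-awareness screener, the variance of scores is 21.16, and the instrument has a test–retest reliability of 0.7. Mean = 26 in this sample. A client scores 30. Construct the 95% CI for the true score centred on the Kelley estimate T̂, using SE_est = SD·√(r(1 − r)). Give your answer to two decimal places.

[24.67, 32.93]

σ = 21.16^(1/2) = 4.6000
Estimated true score = 0.7000×30 + (1 − 0.7000)×26 ≃ 28.8000
SE_est = 4.6000·√[r(1 − r)] ≃ 2.1080
95% CI: 28.8000 ± 4.1317 ≃ (24.6683, 32.9317)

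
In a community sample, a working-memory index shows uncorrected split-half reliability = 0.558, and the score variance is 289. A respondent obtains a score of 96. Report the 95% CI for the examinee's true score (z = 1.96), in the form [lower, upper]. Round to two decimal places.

[78.25, 113.75]

SD = √289 ≈ 17.00000
Spearman-Brown: r = 2(0.558) / (1 + 0.558) = 1.11600 / 1.55800 ≈ 0.71630
SEM = 17.00000 · √(1 − 0.71630) = 17.00000 · √0.28370 ≈ 17.00000 · 0.53263 ≈ 9.05475
1.96 · SEM ≈ 17.74730
Interval: (78.25270, 113.74730)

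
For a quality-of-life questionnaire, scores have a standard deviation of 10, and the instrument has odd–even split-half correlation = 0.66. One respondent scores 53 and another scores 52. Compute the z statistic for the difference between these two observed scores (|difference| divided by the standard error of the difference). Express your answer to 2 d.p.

Full-length reliability (Spearman-Brown) = 2(0.66)/(1+0.66) ≈ 0.79518
SEM = 10.00000×√(1 − 0.79518) ≈ 4.52570
SE_diff = √2 × SEM ≈ 6.40030
z = 1 / 6.40030 ≈ 0.15624

0.16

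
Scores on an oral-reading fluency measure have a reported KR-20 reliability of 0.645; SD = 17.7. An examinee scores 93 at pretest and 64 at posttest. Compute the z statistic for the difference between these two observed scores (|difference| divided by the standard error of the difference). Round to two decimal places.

SEM = 17.700 * √(1 − 0.645) = 17.700 * √0.355 ≈ 17.700 * 0.596 ≈ 10.546
SE_diff = √2 * SEM ≈ 14.914
z = |93 − 64| / 14.914 = 29 / 14.914 ≈ 1.944

1.94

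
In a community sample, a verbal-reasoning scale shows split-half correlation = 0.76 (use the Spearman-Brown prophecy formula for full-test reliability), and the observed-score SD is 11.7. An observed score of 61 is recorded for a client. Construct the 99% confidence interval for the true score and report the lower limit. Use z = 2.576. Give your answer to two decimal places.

r_full = 2·0.76 / (1 + 0.76) ≈ 0.8636
The standard error of measurement is 11.7000·√(1 − 0.8636) ≈ 11.7000·0.3693 ≈ 4.3205.
2.576 · SEM ≈ 11.1296
Lower bound: 61 − 11.1296 = 49.8704

49.87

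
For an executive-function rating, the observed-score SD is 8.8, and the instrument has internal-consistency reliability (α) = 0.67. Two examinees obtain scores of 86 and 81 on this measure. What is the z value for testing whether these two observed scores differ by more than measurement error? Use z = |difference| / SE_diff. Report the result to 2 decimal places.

0.70

SEM = 8.8000·√(1 − 0.6700) ≈ 5.0552
SE_diff = √2 · SEM ≈ 7.1492
z = 5 / 7.1492 ≈ 0.6994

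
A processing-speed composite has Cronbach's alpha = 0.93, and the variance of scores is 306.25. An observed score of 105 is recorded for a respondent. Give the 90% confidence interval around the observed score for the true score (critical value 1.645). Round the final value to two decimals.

σ = 306.25^(1/2) = 17.500
SEM = 17.500 * √(1 − 0.930) = 17.500 * √0.070 ≈ 17.500 * 0.265 ≈ 4.630
Half-width = 1.645*4.630 ≈ 7.616
CI = 105 ± 7.616 → [97.384, 112.616]

[97.38, 112.62]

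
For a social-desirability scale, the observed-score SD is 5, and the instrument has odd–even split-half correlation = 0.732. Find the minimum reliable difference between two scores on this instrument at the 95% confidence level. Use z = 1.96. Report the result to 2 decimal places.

Full-length reliability (Spearman-Brown) = 2(0.732)/(1+0.732) ≃ 0.8453
SEM = 5.0000*√(1 − 0.8453) ≃ 1.9668
SE_diff = √2 * SEM ≃ 2.7815
Minimum reliable difference = 1.96 * SE_diff ≃ 1.96 * 2.7815 ≃ 5.4517

5.45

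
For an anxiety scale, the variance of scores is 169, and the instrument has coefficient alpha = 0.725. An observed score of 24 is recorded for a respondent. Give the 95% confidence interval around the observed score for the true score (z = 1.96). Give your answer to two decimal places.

σ = 169^(1/2) = 13.0000
SEM = 13.0000 × √(1 − 0.7250) = 13.0000 × √0.2750 ≃ 13.0000 × 0.5244 ≃ 6.8173
1.96 × SEM ≃ 13.3618
CI = 24 ± 13.3618 → [10.6382, 37.3618]

[10.64, 37.36]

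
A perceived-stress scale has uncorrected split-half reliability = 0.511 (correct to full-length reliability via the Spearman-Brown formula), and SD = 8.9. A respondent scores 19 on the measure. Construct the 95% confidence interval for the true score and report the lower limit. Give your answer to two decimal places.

9.08

r_full = 2·0.511 / (1 + 0.511) ≈ 0.6764
The standard error of measurement is 8.9000·√(1 − 0.6764) ≈ 8.9000·0.5689 ≈ 5.0630.
1.96 · SEM ≈ 9.9236
Lower bound: 19 − 9.9236 = 9.0764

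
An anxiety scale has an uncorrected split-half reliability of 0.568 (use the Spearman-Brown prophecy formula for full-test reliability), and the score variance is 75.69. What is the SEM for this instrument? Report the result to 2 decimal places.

SD = √75.69 ≃ 8.7000
Spearman-Brown: r = 2(0.568) / (1 + 0.568) = 1.1360 / 1.5680 ≃ 0.7245
SEM = 8.7000 · √(1 − 0.7245) = 8.7000 · √0.2755 ≃ 8.7000 · 0.5249 ≃ 4.5665

4.57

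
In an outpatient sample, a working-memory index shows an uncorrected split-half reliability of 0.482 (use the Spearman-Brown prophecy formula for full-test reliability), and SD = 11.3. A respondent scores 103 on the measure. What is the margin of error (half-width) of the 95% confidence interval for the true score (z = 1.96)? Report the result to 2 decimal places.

Full-length reliability (Spearman-Brown) = 2(0.482)/(1+0.482) ≃ 0.650
SEM = 11.300 · √(1 − 0.650) = 11.300 · √0.350 ≃ 11.300 · 0.591 ≃ 6.681
1.96 · SEM ≃ 13.094

13.09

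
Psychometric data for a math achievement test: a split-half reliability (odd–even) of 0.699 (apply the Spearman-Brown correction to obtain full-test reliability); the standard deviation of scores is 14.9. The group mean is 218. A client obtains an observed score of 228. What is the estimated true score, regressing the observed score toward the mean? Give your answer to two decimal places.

226.23

Full-length reliability (Spearman-Brown) = 2(0.699)/(1+0.699) ≈ 0.823
T̂ = 0.823(228) + 0.177(218) ≈ 226.228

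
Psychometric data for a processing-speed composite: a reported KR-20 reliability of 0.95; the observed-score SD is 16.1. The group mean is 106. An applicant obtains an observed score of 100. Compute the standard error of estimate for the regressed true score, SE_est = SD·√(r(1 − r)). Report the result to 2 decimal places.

3.51

SE_est = SD · √(r(1 − r)) = 16.1000 · √0.0475 ≈ 16.1000 · 0.2179 ≈ 3.5089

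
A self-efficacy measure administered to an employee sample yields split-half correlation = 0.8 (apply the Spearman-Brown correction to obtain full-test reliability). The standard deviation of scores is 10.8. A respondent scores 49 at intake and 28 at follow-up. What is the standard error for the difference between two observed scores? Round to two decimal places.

5.09

Spearman-Brown: r = 2(0.8) / (1 + 0.8) = 1.600 / 1.800 ≈ 0.889
SEM = 10.800×√(1 − 0.889) ≈ 3.600
SE_diff = √2 × SEM ≈ 5.091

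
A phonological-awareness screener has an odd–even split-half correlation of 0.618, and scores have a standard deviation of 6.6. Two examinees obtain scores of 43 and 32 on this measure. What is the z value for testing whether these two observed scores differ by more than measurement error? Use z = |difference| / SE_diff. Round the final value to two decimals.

Spearman-Brown: r = 2(0.618) / (1 + 0.618) = 1.2360 / 1.6180 ≈ 0.7639
SEM = 6.6000*√(1 − 0.7639) ≈ 3.2069
SE_diff = SEM * √2 ≈ 3.2069 * 1.4142 ≈ 4.5353
z = |43 − 32| / 4.5353 = 11 / 4.5353 ≈ 2.4254

2.43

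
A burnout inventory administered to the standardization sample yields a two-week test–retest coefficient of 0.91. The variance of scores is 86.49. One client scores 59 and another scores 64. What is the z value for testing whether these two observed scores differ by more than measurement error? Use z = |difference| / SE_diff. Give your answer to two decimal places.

1.27

SD = √86.49 ≃ 9.3000
SEM = 9.3000*√(1 − 0.9100) ≃ 2.7900
Standard error of the difference = 2.7900·√2 ≃ 3.9457
z = |59 − 64| / 3.9457 = 5 / 3.9457 ≃ 1.2672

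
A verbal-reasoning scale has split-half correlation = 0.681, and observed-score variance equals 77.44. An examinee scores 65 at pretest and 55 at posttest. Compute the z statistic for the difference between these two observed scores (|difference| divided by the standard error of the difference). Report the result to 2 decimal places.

SD = √77.44 ≈ 8.80000
r_full = 2·0.681 / (1 + 0.681) ≈ 0.81023
SEM = 8.80000*√(1 − 0.81023) ≈ 3.83349
SE_diff = SEM * √2 ≈ 3.83349 * 1.41421 ≈ 5.42137
z = 10 / 5.42137 ≈ 1.84455

1.84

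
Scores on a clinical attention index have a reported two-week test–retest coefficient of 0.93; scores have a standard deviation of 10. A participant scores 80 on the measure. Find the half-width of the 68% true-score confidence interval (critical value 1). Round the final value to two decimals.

2.65

SEM = 10.00000*√(1 − 0.93000) ≃ 2.64575
Half-width = 1*2.64575 ≃ 2.64575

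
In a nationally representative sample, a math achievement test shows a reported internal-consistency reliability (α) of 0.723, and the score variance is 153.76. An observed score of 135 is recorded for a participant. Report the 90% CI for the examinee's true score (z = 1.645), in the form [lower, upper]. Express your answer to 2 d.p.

σ = 153.76^(1/2) = 12.4000
SEM = 12.4000 * √(1 − 0.7230) = 12.4000 * √0.2770 ≈ 12.4000 * 0.5263 ≈ 6.5262
1.645 * SEM ≈ 10.7356
90% CI: 135 ± 10.7356 = [124.2644, 145.7356]

[124.26, 145.74]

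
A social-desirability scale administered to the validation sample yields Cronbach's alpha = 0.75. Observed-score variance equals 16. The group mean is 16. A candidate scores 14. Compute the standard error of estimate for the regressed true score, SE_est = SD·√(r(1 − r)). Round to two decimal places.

1.73

σ = 16^(1/2) = 4.000
SE_est = SD * √(r(1 − r)) = 4.000 * √0.188 ≈ 4.000 * 0.433 ≈ 1.732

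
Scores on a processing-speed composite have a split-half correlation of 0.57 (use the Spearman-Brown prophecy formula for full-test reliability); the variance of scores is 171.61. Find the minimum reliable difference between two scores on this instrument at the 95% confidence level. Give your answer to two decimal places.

SD = √171.61 ≈ 13.1000
Full-length reliability (Spearman-Brown) = 2(0.57)/(1+0.57) ≈ 0.7261
The standard error of measurement is 13.1000·√(1 − 0.7261) ≈ 13.1000·0.5233 ≈ 6.8558.
SE_diff = √2 · SEM ≈ 9.6955
Minimum reliable difference = 1.96 · SE_diff ≈ 1.96 · 9.6955 ≈ 19.0032

19.00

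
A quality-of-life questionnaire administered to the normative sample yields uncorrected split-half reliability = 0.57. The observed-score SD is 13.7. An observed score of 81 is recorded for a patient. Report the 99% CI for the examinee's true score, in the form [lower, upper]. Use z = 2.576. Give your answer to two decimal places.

[62.53, 99.47]

Full-length reliability (Spearman-Brown) = 2(0.57)/(1+0.57) ≃ 0.7261
SEM = 13.7000×√(1 − 0.7261) ≃ 7.1698
Margin = 2.576 × 7.1698 ≃ 18.4693
CI = 81 ± 18.4693 → [62.5307, 99.4693]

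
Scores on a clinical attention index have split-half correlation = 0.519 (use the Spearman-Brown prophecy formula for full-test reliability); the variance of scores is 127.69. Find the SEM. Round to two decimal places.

6.36

SD = √127.69 ≈ 11.300
r_full = 2·0.519 / (1 + 0.519) ≈ 0.683
The standard error of measurement is 11.300·√(1 − 0.683) ≈ 11.300·0.563 ≈ 6.359.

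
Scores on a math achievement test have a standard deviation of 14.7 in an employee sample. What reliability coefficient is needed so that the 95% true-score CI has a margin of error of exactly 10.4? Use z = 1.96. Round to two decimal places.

0.87

Required SEM = 10.4 / 1.96 ≈ 5.3061
r = 1 − (5.3061/14.7)² ≈ 1 − 0.1303 ≈ 0.8697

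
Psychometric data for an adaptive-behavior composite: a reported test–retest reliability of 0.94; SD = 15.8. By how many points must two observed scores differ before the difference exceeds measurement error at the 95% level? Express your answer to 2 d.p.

SEM = 15.800*√(1 − 0.940) ≈ 3.870
SE_diff = √2 * SEM ≈ 5.473
Minimum reliable difference = 1.96 * SE_diff ≈ 1.96 * 5.473 ≈ 10.728

10.73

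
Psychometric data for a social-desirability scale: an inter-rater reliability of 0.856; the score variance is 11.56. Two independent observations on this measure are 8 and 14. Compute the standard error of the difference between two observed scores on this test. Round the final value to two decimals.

1.82

SD = √11.56 = 3.4000
SEM = 3.4000·√(1 − 0.8560) ≈ 1.2902
SE_diff = SEM · √2 ≈ 1.2902 · 1.4142 ≈ 1.8246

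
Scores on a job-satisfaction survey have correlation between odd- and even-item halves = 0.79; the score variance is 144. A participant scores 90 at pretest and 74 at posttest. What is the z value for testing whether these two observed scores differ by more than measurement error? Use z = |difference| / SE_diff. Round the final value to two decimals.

σ = 144^(1/2) = 12.000
r_full = 2·0.79 / (1 + 0.79) ≈ 0.883
SEM = 12.000 * √(1 − 0.883) = 12.000 * √0.117 ≈ 12.000 * 0.343 ≈ 4.110
Standard error of the difference = 4.110·√2 ≈ 5.813
z = |90 − 74| / 5.813 = 16 / 5.813 ≈ 2.753

2.75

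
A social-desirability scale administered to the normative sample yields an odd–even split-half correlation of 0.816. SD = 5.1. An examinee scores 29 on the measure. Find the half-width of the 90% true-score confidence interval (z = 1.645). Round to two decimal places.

Full-length reliability (Spearman-Brown) = 2(0.816)/(1+0.816) ≃ 0.8987
The standard error of measurement is 5.1000*√(1 − 0.8987) ≃ 5.1000*0.3183 ≃ 1.6234.
1.645 * SEM ≃ 2.6705

2.67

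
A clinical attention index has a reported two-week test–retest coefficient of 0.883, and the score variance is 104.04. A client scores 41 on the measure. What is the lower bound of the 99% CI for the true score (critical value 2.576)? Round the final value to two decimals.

SD = √104.04 ≈ 10.200
SEM = 10.200 · √(1 − 0.883) = 10.200 · √0.117 ≈ 10.200 · 0.342 ≈ 3.489
Margin = 2.576 · 3.489 ≈ 8.988
Lower bound: 41 − 8.988 = 32.012

32.01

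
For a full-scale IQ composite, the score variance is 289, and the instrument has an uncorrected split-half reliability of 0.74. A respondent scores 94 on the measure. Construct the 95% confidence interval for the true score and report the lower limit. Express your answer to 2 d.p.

SD = √289 = 17.000
r_full = 2·0.74 / (1 + 0.74) ≃ 0.851
SEM = 17.000×√(1 − 0.851) ≃ 6.571
Margin = 1.96 × 6.571 ≃ 12.880
Lower limit = 94 − 12.880 ≃ 81.120

81.12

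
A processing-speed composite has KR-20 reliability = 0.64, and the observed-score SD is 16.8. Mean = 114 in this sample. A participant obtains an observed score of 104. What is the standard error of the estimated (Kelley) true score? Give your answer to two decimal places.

8.06

SE_est = SD × √(r(1 − r)) = 16.800 × √0.230 ≈ 16.800 × 0.480 ≈ 8.064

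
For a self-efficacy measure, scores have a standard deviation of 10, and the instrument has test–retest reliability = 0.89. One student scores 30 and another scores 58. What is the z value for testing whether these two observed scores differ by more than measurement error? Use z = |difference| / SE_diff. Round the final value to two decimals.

SEM = 10.0000 × √(1 − 0.8900) = 10.0000 × √0.1100 ≈ 10.0000 × 0.3317 ≈ 3.3166
SE_diff = SEM × √2 ≈ 3.3166 × 1.4142 ≈ 4.6904
z = |30 − 58| / 4.6904 = 28 / 4.6904 ≈ 5.9696

5.97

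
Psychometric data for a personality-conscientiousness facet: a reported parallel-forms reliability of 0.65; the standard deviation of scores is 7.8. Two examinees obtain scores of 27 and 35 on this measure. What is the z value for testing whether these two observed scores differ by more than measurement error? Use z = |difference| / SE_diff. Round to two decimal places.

1.23

SEM = 7.8000 · √(1 − 0.6500) = 7.8000 · √0.3500 ≈ 7.8000 · 0.5916 ≈ 4.6145
SE_diff = √2 · SEM ≈ 6.5259
z = |27 − 35| / 6.5259 = 8 / 6.5259 ≈ 1.2259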